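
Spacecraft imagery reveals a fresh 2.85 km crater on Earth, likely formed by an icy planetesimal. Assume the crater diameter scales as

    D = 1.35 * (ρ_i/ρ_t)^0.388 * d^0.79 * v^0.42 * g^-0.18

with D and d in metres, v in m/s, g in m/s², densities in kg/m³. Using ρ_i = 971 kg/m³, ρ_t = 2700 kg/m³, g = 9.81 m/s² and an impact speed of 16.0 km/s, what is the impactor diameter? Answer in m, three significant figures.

d ≈ 261 m

Rearranging for d: d = [D / (1.35 · (971/2700)^0.388 · 16000^0.42 · 9.81^-0.18)]^(1/0.79).
D = 2850 m.
(971/2700)^0.388 = 0.6725
16000^0.42 = 58.31
9.81^-0.18 = 0.6630
Denominator = 1.35 × 0.6725 × 58.31 × 0.6630 = 35.10
D / 35.10 = 2850 / 35.10 = 81.20
d = 81.20^(1/0.79) = 81.20^1.2658 = 261.3 m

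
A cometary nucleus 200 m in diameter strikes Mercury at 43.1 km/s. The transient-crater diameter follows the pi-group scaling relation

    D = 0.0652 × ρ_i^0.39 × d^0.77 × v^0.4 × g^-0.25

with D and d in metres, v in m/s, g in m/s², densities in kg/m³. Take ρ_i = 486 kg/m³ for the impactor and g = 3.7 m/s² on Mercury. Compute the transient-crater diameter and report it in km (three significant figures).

In SI units: v = 43100 m/s.
ρ_i^0.39 = 486^0.39 = 11.16
d^0.77 = 200^0.77 = 59.13
v^0.4 = 43100^0.4 = 71.42
g^-0.25 = 3.7^-0.25 = 0.7210
D = 0.0652 × 11.16 × 59.13 × 71.42 × 0.7210 = 2216 m
   = 2.216 km

D ≈ 2.22 km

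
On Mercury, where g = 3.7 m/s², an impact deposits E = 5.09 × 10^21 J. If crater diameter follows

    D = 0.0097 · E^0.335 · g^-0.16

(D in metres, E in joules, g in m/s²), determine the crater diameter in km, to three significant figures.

D ≈ 147 km

E^0.335 = (5.09 × 10^21)^0.335 = 1.870 × 10^7
g^-0.16 = 3.7^-0.16 = 0.8111
D = 0.0097 × 1.870 × 10^7 × 0.8111 = 1.471 × 10^5 m
   = 147.1 km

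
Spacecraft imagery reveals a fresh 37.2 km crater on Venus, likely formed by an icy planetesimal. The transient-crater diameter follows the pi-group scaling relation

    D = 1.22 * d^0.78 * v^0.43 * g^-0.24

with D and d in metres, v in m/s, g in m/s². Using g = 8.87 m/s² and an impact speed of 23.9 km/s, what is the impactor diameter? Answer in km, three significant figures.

Rearranging for d: d = [D / (1.22 · 23900^0.43 · 8.87^-0.24)]^(1/0.78).
D = 37200 m.
23900^0.43 = 76.33
8.87^-0.24 = 0.5922
Denominator = 1.22 × 76.33 × 0.5922 = 55.15
D / 55.15 = 37200 / 55.15 = 674.5
d = 674.5^(1/0.78) = 674.5^1.2821 = 4237 m

d ≈ 4.24 km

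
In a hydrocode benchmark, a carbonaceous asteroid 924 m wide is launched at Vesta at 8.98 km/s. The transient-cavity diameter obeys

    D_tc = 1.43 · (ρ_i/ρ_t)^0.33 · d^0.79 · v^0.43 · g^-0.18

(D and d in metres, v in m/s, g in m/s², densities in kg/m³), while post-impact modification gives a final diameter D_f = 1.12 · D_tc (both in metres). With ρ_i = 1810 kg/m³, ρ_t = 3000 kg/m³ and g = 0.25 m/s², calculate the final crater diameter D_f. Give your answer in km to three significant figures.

v = 8980 m/s.
(ρ_i/ρ_t)^0.33 = (1810/3000)^0.33 = 0.8464
d^0.79 = 924^0.79 = 220.2
v^0.43 = 8980^0.43 = 50.11
g^-0.18 = 0.25^-0.18 = 1.283
D_tc = 1.43 × 0.8464 × 220.2 × 50.11 × 1.283 = 17130 m
D_f = 1.12 × 17130 = 19186 m
     = 19.19 km

D_f ≈ 19.2 km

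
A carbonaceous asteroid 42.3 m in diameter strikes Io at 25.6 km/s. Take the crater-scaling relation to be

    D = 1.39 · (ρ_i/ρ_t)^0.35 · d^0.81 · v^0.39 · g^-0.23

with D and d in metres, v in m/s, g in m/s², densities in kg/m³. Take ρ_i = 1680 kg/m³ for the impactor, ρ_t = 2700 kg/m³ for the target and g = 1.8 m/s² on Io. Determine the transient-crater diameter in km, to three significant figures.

D ≈ 1.12 km

In SI units: v = 25600 m/s.
(ρ_i/ρ_t)^0.35 = (1680/2700)^0.35 = 0.8470
d^0.81 = 42.3^0.81 = 20.77
v^0.39 = 25600^0.39 = 52.39
g^-0.23 = 1.8^-0.23 = 0.8735
D = 1.39 × 0.8470 × 20.77 × 52.39 × 0.8735 = 1119 m
   = 1.119 km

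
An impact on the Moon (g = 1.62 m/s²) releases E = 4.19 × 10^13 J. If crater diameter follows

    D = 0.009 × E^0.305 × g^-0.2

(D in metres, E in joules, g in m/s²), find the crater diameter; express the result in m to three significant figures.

D ≈ 117 m

E^0.305 = (4.19 × 10^13)^0.305 = 1.428 × 10^4
g^-0.2 = 1.62^-0.2 = 0.9080
D = 0.009 × 1.428 × 10^4 × 0.9080 = 116.7 m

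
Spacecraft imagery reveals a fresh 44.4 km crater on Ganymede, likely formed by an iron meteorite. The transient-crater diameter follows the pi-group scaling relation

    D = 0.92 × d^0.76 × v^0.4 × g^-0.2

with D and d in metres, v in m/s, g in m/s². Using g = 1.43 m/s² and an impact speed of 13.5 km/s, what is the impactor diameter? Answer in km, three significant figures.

Rearranging for d: d = [D / (0.92 · 13500^0.4 · 1.43^-0.2)]^(1/0.76).
D = 44400 m.
13500^0.4 = 44.89
1.43^-0.2 = 0.9310
Denominator = 0.92 × 44.89 × 0.9310 = 38.45
D / 38.45 = 44400 / 38.45 = 1155
d = 1155^(1/0.76) = 1155^1.3158 = 10709 m

d ≈ 10.7 km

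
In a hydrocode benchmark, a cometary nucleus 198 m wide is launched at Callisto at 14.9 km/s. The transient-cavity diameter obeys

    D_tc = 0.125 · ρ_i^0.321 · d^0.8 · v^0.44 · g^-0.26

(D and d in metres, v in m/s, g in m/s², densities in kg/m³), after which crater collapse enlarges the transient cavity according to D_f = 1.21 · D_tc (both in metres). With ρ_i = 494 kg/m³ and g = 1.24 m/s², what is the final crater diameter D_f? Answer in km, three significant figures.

v = 14900 m/s.
ρ_i^0.321 = 494^0.321 = 7.323
d^0.8 = 198^0.8 = 68.76
v^0.44 = 14900^0.44 = 68.58
g^-0.26 = 1.24^-0.26 = 0.9456
D_tc = 0.125 × 7.323 × 68.76 × 68.58 × 0.9456 = 4082 m
D_f = 1.21 × 4082 = 4939 m
     = 4.939 km

D_f ≈ 4.94 km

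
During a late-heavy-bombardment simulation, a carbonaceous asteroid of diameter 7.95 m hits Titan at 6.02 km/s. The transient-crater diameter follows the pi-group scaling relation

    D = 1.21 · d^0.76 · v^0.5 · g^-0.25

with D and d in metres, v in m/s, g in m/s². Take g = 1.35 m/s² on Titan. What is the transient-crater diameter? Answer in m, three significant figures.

D ≈ 421 m

In SI units: v = 6020 m/s.
d^0.76 = 7.95^0.76 = 4.834
v^0.5 = 6020^0.5 = 77.59
g^-0.25 = 1.35^-0.25 = 0.9277
D = 1.21 × 4.834 × 77.59 × 0.9277 = 421.0 m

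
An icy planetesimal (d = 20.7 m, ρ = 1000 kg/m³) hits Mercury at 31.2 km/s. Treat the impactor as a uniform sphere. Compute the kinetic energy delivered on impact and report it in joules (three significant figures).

E ≈ 2.26 × 10^15 J

v = 31200 m/s.
Mass m = (π/6) ρ d³ = (π/6) × 1000 × (20.7)³ = 4.644 × 10^6 kg
E = ½ m v² = 0.5 × 4.644 × 10^6 × (31200)² = 2.260 × 10^15 J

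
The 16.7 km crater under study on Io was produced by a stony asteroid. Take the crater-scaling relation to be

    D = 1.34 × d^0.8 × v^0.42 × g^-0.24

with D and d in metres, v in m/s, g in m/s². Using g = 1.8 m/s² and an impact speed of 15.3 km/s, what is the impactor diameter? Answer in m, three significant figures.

Rearranging for d: d = [D / (1.34 · 15300^0.42 · 1.8^-0.24)]^(1/0.8).
D = 16700 m.
15300^0.42 = 57.22
1.8^-0.24 = 0.8684
Denominator = 1.34 × 57.22 × 0.8684 = 66.58
D / 66.58 = 16700 / 66.58 = 250.8
d = 250.8^(1/0.8) = 250.8^1.25 = 998.1 m

d ≈ 998 m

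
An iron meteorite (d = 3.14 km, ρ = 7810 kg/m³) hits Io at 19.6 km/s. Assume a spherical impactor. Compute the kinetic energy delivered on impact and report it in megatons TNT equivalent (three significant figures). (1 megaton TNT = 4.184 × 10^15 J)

E ≈ 5.81 × 10^6 Mt TNT

d = 3140 m; v = 19600 m/s.
Mass m = (π/6) ρ d³ = (π/6) × 7810 × (3140)³ = 1.266 × 10^14 kg
E = ½ m v² = 0.5 × 1.266 × 10^14 × (19600)² = 2.432 × 10^22 J
   = 2.432 × 10^22 / 4.184×10^15 = 5.813 × 10^6 Mt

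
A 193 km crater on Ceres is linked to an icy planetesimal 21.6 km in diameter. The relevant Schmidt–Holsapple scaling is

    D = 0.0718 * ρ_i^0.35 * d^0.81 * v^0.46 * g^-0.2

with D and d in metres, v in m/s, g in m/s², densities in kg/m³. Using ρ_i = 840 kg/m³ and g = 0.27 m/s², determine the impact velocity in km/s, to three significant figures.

Rearranging for v: v = [D / (0.0718 · 840^0.35 · 21600^0.81 · 0.27^-0.2)]^(1/0.46).
D = 193000 m.
840^0.35 = 10.56
21600^0.81 = 3243
0.27^-0.2 = 1.299
Denominator = 0.0718 × 10.56 × 3243 × 1.299 = 3194
D / 3194 = 193000 / 3194 = 60.43
v = 60.43^(1/0.46) = 60.43^2.1739 = 7452 m/s

v ≈ 7.45 km/s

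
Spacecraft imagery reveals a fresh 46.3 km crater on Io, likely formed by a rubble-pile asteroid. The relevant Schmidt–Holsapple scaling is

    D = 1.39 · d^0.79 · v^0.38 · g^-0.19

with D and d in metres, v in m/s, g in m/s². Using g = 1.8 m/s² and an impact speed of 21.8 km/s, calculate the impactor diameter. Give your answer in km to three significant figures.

d ≈ 5.00 km

Rearranging for d: d = [D / (1.39 · 21800^0.38 · 1.8^-0.19)]^(1/0.79).
D = 46300 m.
21800^0.38 = 44.53
1.8^-0.19 = 0.8943
Denominator = 1.39 × 44.53 × 0.8943 = 55.35
D / 55.35 = 46300 / 55.35 = 836.5
d = 836.5^(1/0.79) = 836.5^1.2658 = 5003 m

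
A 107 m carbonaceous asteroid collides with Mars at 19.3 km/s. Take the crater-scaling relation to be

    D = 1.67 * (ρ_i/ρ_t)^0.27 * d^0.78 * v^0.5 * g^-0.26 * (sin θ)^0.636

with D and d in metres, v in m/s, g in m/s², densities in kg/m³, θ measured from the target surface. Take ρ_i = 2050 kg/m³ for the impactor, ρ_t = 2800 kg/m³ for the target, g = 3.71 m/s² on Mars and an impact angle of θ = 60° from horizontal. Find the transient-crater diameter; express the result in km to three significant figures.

D ≈ 5.30 km

In SI units: v = 19300 m/s.
(ρ_i/ρ_t)^0.27 = (2050/2800)^0.27 = 0.9193
d^0.78 = 107^0.78 = 38.28
v^0.5 = 19300^0.5 = 138.9
g^-0.26 = 3.71^-0.26 = 0.7112
(sin 60°)^0.636 = 0.8660^0.636 = 0.9126
D = 1.67 × 0.9193 × 38.28 × 138.9 × 0.7112 × 0.9126 = 5298 m
   = 5.298 km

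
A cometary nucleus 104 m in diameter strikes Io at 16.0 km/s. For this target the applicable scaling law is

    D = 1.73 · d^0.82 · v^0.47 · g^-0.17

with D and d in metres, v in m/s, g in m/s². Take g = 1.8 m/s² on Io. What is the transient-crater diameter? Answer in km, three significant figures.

In SI units: v = 16000 m/s.
d^0.82 = 104^0.82 = 45.08
v^0.47 = 16000^0.47 = 94.61
g^-0.17 = 1.8^-0.17 = 0.9049
D = 1.73 × 45.08 × 94.61 × 0.9049 = 6677 m
   = 6.677 km

D ≈ 6.68 km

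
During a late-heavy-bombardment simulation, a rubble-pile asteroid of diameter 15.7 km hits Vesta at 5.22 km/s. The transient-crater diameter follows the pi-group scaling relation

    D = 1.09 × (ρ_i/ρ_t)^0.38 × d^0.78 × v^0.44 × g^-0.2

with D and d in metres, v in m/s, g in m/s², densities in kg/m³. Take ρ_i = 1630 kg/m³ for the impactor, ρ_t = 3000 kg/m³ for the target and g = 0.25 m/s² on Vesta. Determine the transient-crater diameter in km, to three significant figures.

In SI units: d = 15700 m, v = 5220 m/s.
(ρ_i/ρ_t)^0.38 = (1630/3000)^0.38 = 0.7931
d^0.78 = 15700^0.78 = 1874
v^0.44 = 5220^0.44 = 43.23
g^-0.2 = 0.25^-0.2 = 1.320
D = 1.09 × 0.7931 × 1874 × 43.23 × 1.320 = 92445 m
   = 92.44 km

D ≈ 92.4 km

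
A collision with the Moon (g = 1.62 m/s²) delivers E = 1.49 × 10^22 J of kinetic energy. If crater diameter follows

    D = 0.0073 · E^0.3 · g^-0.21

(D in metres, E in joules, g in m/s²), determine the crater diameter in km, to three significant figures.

D ≈ 29.6 km

E^0.3 = (1.49 × 10^22)^0.3 = 4.487 × 10^6
g^-0.21 = 1.62^-0.21 = 0.9037
D = 0.0073 × 4.487 × 10^6 × 0.9037 = 29601 m
   = 29.60 km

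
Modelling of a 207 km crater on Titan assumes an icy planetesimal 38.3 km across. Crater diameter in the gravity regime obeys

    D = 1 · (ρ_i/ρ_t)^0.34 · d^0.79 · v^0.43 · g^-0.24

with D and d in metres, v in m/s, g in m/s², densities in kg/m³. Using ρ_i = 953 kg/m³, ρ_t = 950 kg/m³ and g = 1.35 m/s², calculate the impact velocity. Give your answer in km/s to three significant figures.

v ≈ 10.3 km/s

Rearranging for v: v = [D / (1 · (953/950)^0.34 · 38300^0.79 · 1.35^-0.24)]^(1/0.43).
D = 207000 m.
(953/950)^0.34 = 1.001
38300^0.79 = 4176
1.35^-0.24 = 0.9305
Denominator = 1 × 1.001 × 4176 × 0.9305 = 3890
D / 3890 = 207000 / 3890 = 53.21
v = 53.21^(1/0.43) = 53.21^2.3256 = 10327 m/s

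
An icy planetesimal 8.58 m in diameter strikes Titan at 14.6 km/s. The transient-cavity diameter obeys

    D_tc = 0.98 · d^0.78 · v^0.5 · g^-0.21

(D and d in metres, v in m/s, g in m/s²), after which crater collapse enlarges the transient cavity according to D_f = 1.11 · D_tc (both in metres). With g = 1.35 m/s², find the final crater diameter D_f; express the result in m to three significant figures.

D_f ≈ 660 m

v = 14600 m/s.
d^0.78 = 8.58^0.78 = 5.347
v^0.5 = 14600^0.5 = 120.8
g^-0.21 = 1.35^-0.21 = 0.9389
D_tc = 0.98 × 5.347 × 120.8 × 0.9389 = 594.3 m
D_f = 1.11 × 594.3 = 659.7 m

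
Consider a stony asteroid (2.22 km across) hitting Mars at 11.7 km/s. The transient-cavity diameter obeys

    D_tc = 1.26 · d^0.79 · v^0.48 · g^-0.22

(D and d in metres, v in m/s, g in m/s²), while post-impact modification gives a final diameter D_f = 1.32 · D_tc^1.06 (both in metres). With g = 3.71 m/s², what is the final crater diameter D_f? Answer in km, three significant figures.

D_f ≈ 92.5 km

In SI: d = 2220 m, v = 11700 m/s.
d^0.79 = 2220^0.79 = 440.2
v^0.48 = 11700^0.48 = 89.69
g^-0.22 = 3.71^-0.22 = 0.7494
D_tc = 1.26 × 440.2 × 89.69 × 0.7494 = 37280 m
D_f = 1.32 × (37280)^1.06 = 92542 m
     = 92.54 km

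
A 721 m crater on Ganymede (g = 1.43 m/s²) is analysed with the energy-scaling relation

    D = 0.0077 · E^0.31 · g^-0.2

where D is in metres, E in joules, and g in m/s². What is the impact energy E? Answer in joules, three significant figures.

Rearranging: E = [D / (0.0077 · g^-0.2)]^(1/0.31).
g^-0.2 = 1.43^-0.2 = 0.9310
D / (0.0077 × 0.9310) = 721 / (7.169 × 10^-3) = 1.006 × 10^5
E = (1.006 × 10^5)^3.2258 = 1.372 × 10^16 J

E ≈ 1.37 × 10^16 J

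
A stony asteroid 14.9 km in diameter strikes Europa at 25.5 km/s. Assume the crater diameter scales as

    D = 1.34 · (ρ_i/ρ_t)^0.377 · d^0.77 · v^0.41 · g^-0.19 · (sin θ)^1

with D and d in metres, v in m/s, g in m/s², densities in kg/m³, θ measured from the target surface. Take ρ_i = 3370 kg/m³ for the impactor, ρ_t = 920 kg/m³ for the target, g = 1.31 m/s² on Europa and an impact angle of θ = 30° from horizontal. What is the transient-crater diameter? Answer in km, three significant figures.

D ≈ 109 km

In SI units: d = 14900 m, v = 25500 m/s.
(ρ_i/ρ_t)^0.377 = (3370/920)^0.377 = 1.631
d^0.77 = 14900^0.77 = 1634
v^0.41 = 25500^0.41 = 64.07
g^-0.19 = 1.31^-0.19 = 0.9500
(sin 30°)^1 = 0.5000^1 = 0.5000
D = 1.34 × 1.631 × 1634 × 64.07 × 0.9500 × 0.5000 = 1.087 × 10^5 m
   = 108.7 km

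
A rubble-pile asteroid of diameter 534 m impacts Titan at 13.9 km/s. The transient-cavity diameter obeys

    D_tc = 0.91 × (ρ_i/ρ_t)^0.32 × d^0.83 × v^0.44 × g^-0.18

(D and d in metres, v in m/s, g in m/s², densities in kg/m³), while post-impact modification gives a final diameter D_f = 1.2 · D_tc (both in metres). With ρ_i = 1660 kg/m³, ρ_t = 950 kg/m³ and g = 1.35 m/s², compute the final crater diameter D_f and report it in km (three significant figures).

v = 13900 m/s.
(ρ_i/ρ_t)^0.32 = (1660/950)^0.32 = 1.196
d^0.83 = 534^0.83 = 183.6
v^0.44 = 13900^0.44 = 66.52
g^-0.18 = 1.35^-0.18 = 0.9474
D_tc = 0.91 × 1.196 × 183.6 × 66.52 × 0.9474 = 12590 m
D_f = 1.2 × 12590 = 15108 m
     = 15.11 km

D_f ≈ 15.1 km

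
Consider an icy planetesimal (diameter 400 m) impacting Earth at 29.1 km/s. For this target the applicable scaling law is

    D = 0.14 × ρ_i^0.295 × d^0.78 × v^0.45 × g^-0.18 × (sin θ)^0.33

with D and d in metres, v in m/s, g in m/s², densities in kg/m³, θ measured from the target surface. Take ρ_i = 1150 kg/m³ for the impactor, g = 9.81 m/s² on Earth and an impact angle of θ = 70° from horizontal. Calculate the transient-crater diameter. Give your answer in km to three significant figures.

D ≈ 7.94 km

In SI units: v = 29100 m/s.
ρ_i^0.295 = 1150^0.295 = 7.997
d^0.78 = 400^0.78 = 107.1
v^0.45 = 29100^0.45 = 102.0
g^-0.18 = 9.81^-0.18 = 0.6630
(sin 70°)^0.33 = 0.9397^0.33 = 0.9797
D = 0.14 × 7.997 × 107.1 × 102.0 × 0.6630 × 0.9797 = 7944 m
   = 7.944 km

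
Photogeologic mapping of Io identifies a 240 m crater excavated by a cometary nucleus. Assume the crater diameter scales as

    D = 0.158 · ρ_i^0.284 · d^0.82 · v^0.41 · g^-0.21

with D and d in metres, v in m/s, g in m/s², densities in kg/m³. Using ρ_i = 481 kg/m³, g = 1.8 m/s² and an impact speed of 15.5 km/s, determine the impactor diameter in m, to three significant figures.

d ≈ 8.34 m

Rearranging for d: d = [D / (0.158 · 481^0.284 · 15500^0.41 · 1.8^-0.21)]^(1/0.82).
481^0.284 = 5.777
15500^0.41 = 52.24
1.8^-0.21 = 0.8839
Denominator = 0.158 × 5.777 × 52.24 × 0.8839 = 42.15
D / 42.15 = 240 / 42.15 = 5.694
d = 5.694^(1/0.82) = 5.694^1.2195 = 8.341 m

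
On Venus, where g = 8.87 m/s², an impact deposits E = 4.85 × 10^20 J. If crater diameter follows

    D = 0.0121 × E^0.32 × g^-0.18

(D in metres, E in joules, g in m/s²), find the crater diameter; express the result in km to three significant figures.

D ≈ 34.0 km

E^0.32 = (4.85 × 10^20)^0.32 = 4.163 × 10^6
g^-0.18 = 8.87^-0.18 = 0.6751
D = 0.0121 × 4.163 × 10^6 × 0.6751 = 34006 m
   = 34.01 km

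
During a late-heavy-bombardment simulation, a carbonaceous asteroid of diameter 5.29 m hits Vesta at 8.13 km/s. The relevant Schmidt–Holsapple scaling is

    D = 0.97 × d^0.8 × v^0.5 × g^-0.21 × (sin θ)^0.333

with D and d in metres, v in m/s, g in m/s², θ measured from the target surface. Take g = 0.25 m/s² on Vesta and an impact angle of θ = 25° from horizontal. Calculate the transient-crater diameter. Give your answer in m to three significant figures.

In SI units: v = 8130 m/s.
d^0.8 = 5.29^0.8 = 3.791
v^0.5 = 8130^0.5 = 90.17
g^-0.21 = 0.25^-0.21 = 1.338
(sin 25°)^0.333 = 0.4226^0.333 = 0.7506
D = 0.97 × 3.791 × 90.17 × 1.338 × 0.7506 = 333.0 m

D ≈ 333 m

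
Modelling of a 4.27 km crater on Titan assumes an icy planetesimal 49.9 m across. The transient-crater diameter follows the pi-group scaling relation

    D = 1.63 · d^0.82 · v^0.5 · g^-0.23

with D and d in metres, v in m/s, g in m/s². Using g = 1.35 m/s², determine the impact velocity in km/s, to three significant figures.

v ≈ 12.9 km/s

Rearranging for v: v = [D / (1.63 · 49.9^0.82 · 1.35^-0.23)]^(1/0.5).
D = 4270 m.
49.9^0.82 = 24.69
1.35^-0.23 = 0.9333
Denominator = 1.63 × 24.69 × 0.9333 = 37.56
D / 37.56 = 4270 / 37.56 = 113.7
v = 113.7^(1/0.5) = 113.7^2 = 12928 m/s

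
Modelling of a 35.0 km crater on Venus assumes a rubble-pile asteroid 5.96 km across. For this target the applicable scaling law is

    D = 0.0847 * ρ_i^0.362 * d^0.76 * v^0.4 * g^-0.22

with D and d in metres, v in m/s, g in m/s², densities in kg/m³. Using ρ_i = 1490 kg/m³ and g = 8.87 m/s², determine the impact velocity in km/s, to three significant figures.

Rearranging for v: v = [D / (0.0847 · 1490^0.362 · 5960^0.76 · 8.87^-0.22)]^(1/0.4).
D = 35000 m.
1490^0.362 = 14.08
5960^0.76 = 739.9
8.87^-0.22 = 0.6187
Denominator = 0.0847 × 14.08 × 739.9 × 0.6187 = 545.9
D / 545.9 = 35000 / 545.9 = 64.11
v = 64.11^(1/0.4) = 64.11^2.5 = 32909 m/s

v ≈ 32.9 km/s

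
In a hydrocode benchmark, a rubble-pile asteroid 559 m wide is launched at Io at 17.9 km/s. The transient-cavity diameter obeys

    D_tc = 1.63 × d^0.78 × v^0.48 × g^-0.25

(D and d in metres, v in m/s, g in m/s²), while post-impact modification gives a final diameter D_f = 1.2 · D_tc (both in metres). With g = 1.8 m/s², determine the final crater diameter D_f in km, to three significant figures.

D_f ≈ 25.8 km

v = 17900 m/s.
d^0.78 = 559^0.78 = 139.0
v^0.48 = 17900^0.48 = 110.0
g^-0.25 = 1.8^-0.25 = 0.8633
D_tc = 1.63 × 139.0 × 110.0 × 0.8633 = 21520 m
D_f = 1.2 × 21520 = 25824 m
     = 25.82 km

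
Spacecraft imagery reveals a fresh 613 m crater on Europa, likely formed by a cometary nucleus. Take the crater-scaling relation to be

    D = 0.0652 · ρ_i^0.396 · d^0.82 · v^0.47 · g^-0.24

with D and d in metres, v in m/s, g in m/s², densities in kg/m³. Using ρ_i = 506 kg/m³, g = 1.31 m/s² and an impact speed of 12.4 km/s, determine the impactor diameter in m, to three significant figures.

d ≈ 16.9 m

Rearranging for d: d = [D / (0.0652 · 506^0.396 · 12400^0.47 · 1.31^-0.24)]^(1/0.82).
506^0.396 = 11.77
12400^0.47 = 83.93
1.31^-0.24 = 0.9372
Denominator = 0.0652 × 11.77 × 83.93 × 0.9372 = 60.36
D / 60.36 = 613 / 60.36 = 10.16
d = 10.16^(1/0.82) = 10.16^1.2195 = 16.90 m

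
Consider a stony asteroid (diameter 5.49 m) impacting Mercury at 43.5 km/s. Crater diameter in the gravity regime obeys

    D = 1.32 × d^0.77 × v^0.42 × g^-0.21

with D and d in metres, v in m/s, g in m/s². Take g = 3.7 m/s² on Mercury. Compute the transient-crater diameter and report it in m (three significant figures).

In SI units: v = 43500 m/s.
d^0.77 = 5.49^0.77 = 3.711
v^0.42 = 43500^0.42 = 88.75
g^-0.21 = 3.7^-0.21 = 0.7598
D = 1.32 × 3.711 × 88.75 × 0.7598 = 330.3 m

D ≈ 330 m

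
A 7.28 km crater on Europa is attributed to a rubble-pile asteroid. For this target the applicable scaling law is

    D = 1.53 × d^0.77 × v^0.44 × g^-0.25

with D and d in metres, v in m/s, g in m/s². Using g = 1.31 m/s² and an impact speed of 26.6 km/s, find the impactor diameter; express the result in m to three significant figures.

Rearranging for d: d = [D / (1.53 · 26600^0.44 · 1.31^-0.25)]^(1/0.77).
D = 7280 m.
26600^0.44 = 88.50
1.31^-0.25 = 0.9347
Denominator = 1.53 × 88.50 × 0.9347 = 126.6
D / 126.6 = 7280 / 126.6 = 57.50
d = 57.50^(1/0.77) = 57.50^1.2987 = 192.9 m

d ≈ 193 m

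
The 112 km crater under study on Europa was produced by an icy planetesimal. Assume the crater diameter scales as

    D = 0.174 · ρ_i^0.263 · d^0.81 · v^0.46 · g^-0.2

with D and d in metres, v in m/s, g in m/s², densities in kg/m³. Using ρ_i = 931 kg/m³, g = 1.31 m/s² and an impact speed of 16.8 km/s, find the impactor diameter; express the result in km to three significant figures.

d ≈ 6.86 km

Rearranging for d: d = [D / (0.174 · 931^0.263 · 16800^0.46 · 1.31^-0.2)]^(1/0.81).
D = 112000 m.
931^0.263 = 6.037
16800^0.46 = 87.83
1.31^-0.2 = 0.9474
Denominator = 0.174 × 6.037 × 87.83 × 0.9474 = 87.41
D / 87.41 = 112000 / 87.41 = 1281
d = 1281^(1/0.81) = 1281^1.2346 = 6864 m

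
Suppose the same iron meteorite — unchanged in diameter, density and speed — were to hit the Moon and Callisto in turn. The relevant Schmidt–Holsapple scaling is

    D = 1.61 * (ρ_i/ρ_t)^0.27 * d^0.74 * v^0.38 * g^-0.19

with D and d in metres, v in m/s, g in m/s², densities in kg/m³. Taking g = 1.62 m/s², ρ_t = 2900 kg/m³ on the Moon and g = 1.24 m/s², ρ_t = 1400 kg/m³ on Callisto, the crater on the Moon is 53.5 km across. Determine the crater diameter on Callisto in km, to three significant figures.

D ≈ 68.5 km

The impactor-only factors (d, v, ρ_i) cancel in the ratio, leaving D_Callisto/D_Moon = (g_Callisto/g_Moon)^-0.19 · (ρ_t,Moon/ρ_t,Callisto)^0.27.
(1.24/1.62)^-0.19 = 0.7654^-0.19 = 1.052
(2900/1400)^0.27 = 2.071^0.27 = 1.217
Ratio = 1.052 × 1.217 = 1.280
D_Callisto = 1.280 × 53.5 km = 68.5 km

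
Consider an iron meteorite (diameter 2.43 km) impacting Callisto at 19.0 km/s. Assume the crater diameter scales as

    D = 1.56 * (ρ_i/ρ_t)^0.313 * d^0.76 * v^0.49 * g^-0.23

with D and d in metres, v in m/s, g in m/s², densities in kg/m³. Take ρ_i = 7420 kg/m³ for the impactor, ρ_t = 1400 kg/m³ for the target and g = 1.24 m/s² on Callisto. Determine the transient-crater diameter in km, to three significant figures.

In SI units: d = 2430 m, v = 19000 m/s.
(ρ_i/ρ_t)^0.313 = (7420/1400)^0.313 = 1.685
d^0.76 = 2430^0.76 = 374.2
v^0.49 = 19000^0.49 = 124.9
g^-0.23 = 1.24^-0.23 = 0.9517
D = 1.56 × 1.685 × 374.2 × 124.9 × 0.9517 = 1.169 × 10^5 m
   = 116.9 km

D ≈ 117 km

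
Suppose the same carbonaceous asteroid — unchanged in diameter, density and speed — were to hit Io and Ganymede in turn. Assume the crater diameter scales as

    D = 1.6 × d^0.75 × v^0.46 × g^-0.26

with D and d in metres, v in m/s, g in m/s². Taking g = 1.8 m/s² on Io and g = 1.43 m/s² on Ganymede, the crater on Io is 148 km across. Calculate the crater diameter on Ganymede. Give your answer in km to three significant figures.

All impactor-dependent factors cancel in the ratio, leaving D_Ganymede/D_Io = (g_Ganymede/g_Io)^-0.26.
(1.43/1.8)^-0.26 = 0.7944^-0.26 = 1.062
D_Ganymede = 1.062 × 148 km = 157 km

D ≈ 157 km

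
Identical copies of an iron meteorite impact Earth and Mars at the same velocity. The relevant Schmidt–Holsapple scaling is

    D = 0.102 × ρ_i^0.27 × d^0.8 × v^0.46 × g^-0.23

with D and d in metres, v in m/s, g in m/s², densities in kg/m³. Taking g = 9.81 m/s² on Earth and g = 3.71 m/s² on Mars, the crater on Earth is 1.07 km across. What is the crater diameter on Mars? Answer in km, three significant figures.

D ≈ 1.34 km

All impactor-dependent factors cancel in the ratio, leaving D_Mars/D_Earth = (g_Mars/g_Earth)^-0.23.
(3.71/9.81)^-0.23 = 0.3782^-0.23 = 1.251
D_Mars = 1.251 × 1.07 km = 1.34 km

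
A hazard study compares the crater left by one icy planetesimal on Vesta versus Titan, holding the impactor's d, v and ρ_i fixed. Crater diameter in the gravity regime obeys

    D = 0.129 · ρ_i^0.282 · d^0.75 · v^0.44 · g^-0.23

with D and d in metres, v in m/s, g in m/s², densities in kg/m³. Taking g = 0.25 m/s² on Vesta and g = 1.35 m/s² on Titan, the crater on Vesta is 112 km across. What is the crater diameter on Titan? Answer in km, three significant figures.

D ≈ 76.0 km

All impactor-dependent factors cancel in the ratio, leaving D_Titan/D_Vesta = (g_Titan/g_Vesta)^-0.23.
(1.35/0.25)^-0.23 = 5.400^-0.23 = 0.6785
D_Titan = 0.6785 × 112 km = 76.0 km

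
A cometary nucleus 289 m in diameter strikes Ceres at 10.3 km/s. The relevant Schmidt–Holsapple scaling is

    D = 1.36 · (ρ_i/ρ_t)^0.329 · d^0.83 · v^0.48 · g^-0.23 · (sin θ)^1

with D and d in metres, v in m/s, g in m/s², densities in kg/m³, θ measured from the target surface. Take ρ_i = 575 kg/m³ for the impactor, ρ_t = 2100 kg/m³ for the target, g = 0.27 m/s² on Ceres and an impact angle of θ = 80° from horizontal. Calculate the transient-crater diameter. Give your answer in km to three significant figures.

D ≈ 11.0 km

In SI units: v = 10300 m/s.
(ρ_i/ρ_t)^0.329 = (575/2100)^0.329 = 0.6530
d^0.83 = 289^0.83 = 110.3
v^0.48 = 10300^0.48 = 84.36
g^-0.23 = 0.27^-0.23 = 1.351
(sin 80°)^1 = 0.9848^1 = 0.9848
D = 1.36 × 0.6530 × 110.3 × 84.36 × 1.351 × 0.9848 = 10994 m
   = 10.99 km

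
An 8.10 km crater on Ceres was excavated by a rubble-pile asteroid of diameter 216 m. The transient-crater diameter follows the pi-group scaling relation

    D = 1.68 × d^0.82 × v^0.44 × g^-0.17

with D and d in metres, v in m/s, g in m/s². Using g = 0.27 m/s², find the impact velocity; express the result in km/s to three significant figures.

v ≈ 6.32 km/s

Rearranging for v: v = [D / (1.68 · 216^0.82 · 0.27^-0.17)]^(1/0.44).
D = 8100 m.
216^0.82 = 82.08
0.27^-0.17 = 1.249
Denominator = 1.68 × 82.08 × 1.249 = 172.2
D / 172.2 = 8100 / 172.2 = 47.04
v = 47.04^(1/0.44) = 47.04^2.2727 = 6324 m/s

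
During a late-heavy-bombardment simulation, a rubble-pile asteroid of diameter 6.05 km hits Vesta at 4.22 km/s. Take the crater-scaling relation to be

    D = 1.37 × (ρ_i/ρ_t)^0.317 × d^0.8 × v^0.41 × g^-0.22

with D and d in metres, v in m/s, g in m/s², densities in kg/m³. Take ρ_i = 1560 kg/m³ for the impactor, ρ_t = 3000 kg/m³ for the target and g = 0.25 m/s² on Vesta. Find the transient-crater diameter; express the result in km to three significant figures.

In SI units: d = 6050 m, v = 4220 m/s.
(ρ_i/ρ_t)^0.317 = (1560/3000)^0.317 = 0.8128
d^0.8 = 6050^0.8 = 1060
v^0.41 = 4220^0.41 = 30.65
g^-0.22 = 0.25^-0.22 = 1.357
D = 1.37 × 0.8128 × 1060 × 30.65 × 1.357 = 49093 m
   = 49.09 km

D ≈ 49.1 km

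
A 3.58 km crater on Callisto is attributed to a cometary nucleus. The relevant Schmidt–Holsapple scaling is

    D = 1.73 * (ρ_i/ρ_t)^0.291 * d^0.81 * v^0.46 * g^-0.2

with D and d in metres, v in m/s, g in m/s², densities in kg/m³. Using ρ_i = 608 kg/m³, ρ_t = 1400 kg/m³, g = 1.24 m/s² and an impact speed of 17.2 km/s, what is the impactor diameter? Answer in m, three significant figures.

Rearranging for d: d = [D / (1.73 · (608/1400)^0.291 · 17200^0.46 · 1.24^-0.2)]^(1/0.81).
D = 3580 m.
(608/1400)^0.291 = 0.7845
17200^0.46 = 88.79
1.24^-0.2 = 0.9579
Denominator = 1.73 × 0.7845 × 88.79 × 0.9579 = 115.4
D / 115.4 = 3580 / 115.4 = 31.02
d = 31.02^(1/0.81) = 31.02^1.2346 = 69.44 m

d ≈ 69.4 m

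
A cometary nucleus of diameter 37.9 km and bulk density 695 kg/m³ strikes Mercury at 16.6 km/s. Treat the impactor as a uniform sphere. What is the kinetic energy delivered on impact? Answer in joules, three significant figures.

E ≈ 2.73 × 10^24 J

d = 37900 m; v = 16600 m/s.
Mass m = (π/6) ρ d³ = (π/6) × 695 × (37900)³ = 1.981 × 10^16 kg
E = ½ m v² = 0.5 × 1.981 × 10^16 × (16600)² = 2.729 × 10^24 J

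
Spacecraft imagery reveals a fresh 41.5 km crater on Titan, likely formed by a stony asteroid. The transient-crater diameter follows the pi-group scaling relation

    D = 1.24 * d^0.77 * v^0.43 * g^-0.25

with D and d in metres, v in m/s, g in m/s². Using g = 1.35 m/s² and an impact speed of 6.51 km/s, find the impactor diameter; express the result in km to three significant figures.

Rearranging for d: d = [D / (1.24 · 6510^0.43 · 1.35^-0.25)]^(1/0.77).
D = 41500 m.
6510^0.43 = 43.64
1.35^-0.25 = 0.9277
Denominator = 1.24 × 43.64 × 0.9277 = 50.20
D / 50.20 = 41500 / 50.20 = 826.7
d = 826.7^(1/0.77) = 826.7^1.2987 = 6148 m

d ≈ 6.15 km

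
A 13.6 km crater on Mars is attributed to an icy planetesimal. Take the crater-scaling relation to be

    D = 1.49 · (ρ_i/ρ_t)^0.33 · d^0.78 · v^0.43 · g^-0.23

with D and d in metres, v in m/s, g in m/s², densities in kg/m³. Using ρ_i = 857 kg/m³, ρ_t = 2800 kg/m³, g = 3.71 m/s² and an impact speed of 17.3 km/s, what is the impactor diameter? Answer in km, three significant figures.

d ≈ 1.34 km

Rearranging for d: d = [D / (1.49 · (857/2800)^0.33 · 17300^0.43 · 3.71^-0.23)]^(1/0.78).
D = 13600 m.
(857/2800)^0.33 = 0.6766
17300^0.43 = 66.43
3.71^-0.23 = 0.7397
Denominator = 1.49 × 0.6766 × 66.43 × 0.7397 = 49.54
D / 49.54 = 13600 / 49.54 = 274.5
d = 274.5^(1/0.78) = 274.5^1.2821 = 1338 m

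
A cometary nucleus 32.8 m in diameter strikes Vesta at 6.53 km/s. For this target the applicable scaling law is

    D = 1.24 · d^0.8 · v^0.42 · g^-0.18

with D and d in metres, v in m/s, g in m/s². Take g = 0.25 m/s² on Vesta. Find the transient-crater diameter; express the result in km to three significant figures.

In SI units: v = 6530 m/s.
d^0.8 = 32.8^0.8 = 16.32
v^0.42 = 6530^0.42 = 40.02
g^-0.18 = 0.25^-0.18 = 1.283
D = 1.24 × 16.32 × 40.02 × 1.283 = 1039 m
   = 1.039 km

D ≈ 1.04 km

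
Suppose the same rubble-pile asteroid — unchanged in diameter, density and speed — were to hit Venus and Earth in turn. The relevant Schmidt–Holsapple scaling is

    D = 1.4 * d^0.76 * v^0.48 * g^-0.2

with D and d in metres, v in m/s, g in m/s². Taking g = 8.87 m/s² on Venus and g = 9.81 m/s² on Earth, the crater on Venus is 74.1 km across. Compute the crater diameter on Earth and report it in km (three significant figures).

D ≈ 72.6 km

All impactor-dependent factors cancel in the ratio, leaving D_Earth/D_Venus = (g_Earth/g_Venus)^-0.2.
(9.81/8.87)^-0.2 = 1.106^-0.2 = 0.9801
D_Earth = 0.9801 × 74.1 km = 72.6 km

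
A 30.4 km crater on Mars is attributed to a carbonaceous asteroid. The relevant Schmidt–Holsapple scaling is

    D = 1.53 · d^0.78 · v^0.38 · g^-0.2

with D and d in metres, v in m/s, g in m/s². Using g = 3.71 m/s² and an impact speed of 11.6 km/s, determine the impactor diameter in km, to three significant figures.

d ≈ 4.75 km

Rearranging for d: d = [D / (1.53 · 11600^0.38 · 3.71^-0.2)]^(1/0.78).
D = 30400 m.
11600^0.38 = 35.03
3.71^-0.2 = 0.7694
Denominator = 1.53 × 35.03 × 0.7694 = 41.24
D / 41.24 = 30400 / 41.24 = 737.1
d = 737.1^(1/0.78) = 737.1^1.2821 = 4747 m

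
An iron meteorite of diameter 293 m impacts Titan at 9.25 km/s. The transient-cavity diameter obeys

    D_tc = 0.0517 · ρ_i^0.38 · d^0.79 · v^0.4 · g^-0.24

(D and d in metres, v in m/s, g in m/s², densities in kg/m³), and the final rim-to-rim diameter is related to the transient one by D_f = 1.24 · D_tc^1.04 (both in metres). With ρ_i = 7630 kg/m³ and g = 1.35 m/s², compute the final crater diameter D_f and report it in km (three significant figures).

D_f ≈ 8.59 km

v = 9250 m/s.
ρ_i^0.38 = 7630^0.38 = 29.88
d^0.79 = 293^0.79 = 88.88
v^0.4 = 9250^0.4 = 38.59
g^-0.24 = 1.35^-0.24 = 0.9305
D_tc = 0.0517 × 29.88 × 88.88 × 38.59 × 0.9305 = 4930 m
D_f = 1.24 × (4930)^1.04 = 8590 m
     = 8.590 km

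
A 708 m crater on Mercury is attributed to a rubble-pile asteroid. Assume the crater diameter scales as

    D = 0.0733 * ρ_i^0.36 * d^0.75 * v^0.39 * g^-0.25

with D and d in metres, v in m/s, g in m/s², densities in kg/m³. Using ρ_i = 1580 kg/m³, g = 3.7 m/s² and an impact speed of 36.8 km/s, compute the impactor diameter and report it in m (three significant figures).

Rearranging for d: d = [D / (0.0733 · 1580^0.36 · 36800^0.39 · 3.7^-0.25)]^(1/0.75).
1580^0.36 = 14.17
36800^0.39 = 60.35
3.7^-0.25 = 0.7210
Denominator = 0.0733 × 14.17 × 60.35 × 0.7210 = 45.19
D / 45.19 = 708 / 45.19 = 15.67
d = 15.67^(1/0.75) = 15.67^1.3333 = 39.21 m

d ≈ 39.2 m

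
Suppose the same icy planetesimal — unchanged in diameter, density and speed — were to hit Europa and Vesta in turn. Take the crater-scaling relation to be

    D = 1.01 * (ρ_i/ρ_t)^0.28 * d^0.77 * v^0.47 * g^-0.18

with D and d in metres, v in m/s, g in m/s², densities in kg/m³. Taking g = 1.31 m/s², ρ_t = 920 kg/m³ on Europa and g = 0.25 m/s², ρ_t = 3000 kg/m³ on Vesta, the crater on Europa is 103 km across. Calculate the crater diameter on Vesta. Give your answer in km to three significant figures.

The impactor-only factors (d, v, ρ_i) cancel in the ratio, leaving D_Vesta/D_Europa = (g_Vesta/g_Europa)^-0.18 · (ρ_t,Europa/ρ_t,Vesta)^0.28.
(0.25/1.31)^-0.18 = 0.1908^-0.18 = 1.347
(920/3000)^0.28 = 0.3067^0.28 = 0.7183
Ratio = 1.347 × 0.7183 = 0.9676
D_Vesta = 0.9676 × 103 km = 99.7 km

D ≈ 99.7 km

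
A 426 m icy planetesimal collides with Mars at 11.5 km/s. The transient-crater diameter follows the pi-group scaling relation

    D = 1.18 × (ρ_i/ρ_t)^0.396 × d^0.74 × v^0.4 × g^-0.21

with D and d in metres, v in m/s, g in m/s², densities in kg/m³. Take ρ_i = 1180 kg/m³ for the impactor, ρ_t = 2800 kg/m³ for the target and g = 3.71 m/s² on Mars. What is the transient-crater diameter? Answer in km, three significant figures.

D ≈ 2.36 km

In SI units: v = 11500 m/s.
(ρ_i/ρ_t)^0.396 = (1180/2800)^0.396 = 0.7102
d^0.74 = 426^0.74 = 88.26
v^0.4 = 11500^0.4 = 42.10
g^-0.21 = 3.71^-0.21 = 0.7593
D = 1.18 × 0.7102 × 88.26 × 42.10 × 0.7593 = 2364 m
   = 2.364 km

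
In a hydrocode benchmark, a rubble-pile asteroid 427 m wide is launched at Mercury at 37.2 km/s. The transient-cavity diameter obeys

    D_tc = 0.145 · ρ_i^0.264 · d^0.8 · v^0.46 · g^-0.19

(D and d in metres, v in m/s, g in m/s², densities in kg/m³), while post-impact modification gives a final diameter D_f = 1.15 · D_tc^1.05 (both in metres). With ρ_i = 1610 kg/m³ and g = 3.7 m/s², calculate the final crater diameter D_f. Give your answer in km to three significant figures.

D_f ≈ 23.6 km

v = 37200 m/s.
ρ_i^0.264 = 1610^0.264 = 7.024
d^0.8 = 427^0.8 = 127.2
v^0.46 = 37200^0.46 = 126.6
g^-0.19 = 3.7^-0.19 = 0.7799
D_tc = 0.145 × 7.024 × 127.2 × 126.6 × 0.7799 = 12790 m
D_f = 1.15 × (12790)^1.05 = 23600 m
     = 23.60 km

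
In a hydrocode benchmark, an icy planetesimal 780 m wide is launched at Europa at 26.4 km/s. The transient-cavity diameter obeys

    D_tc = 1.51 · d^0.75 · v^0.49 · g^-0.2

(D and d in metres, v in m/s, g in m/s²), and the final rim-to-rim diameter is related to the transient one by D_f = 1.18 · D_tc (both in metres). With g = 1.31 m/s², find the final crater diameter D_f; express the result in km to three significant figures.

D_f ≈ 36.6 km

v = 26400 m/s.
d^0.75 = 780^0.75 = 147.6
v^0.49 = 26400^0.49 = 146.8
g^-0.2 = 1.31^-0.2 = 0.9474
D_tc = 1.51 × 147.6 × 146.8 × 0.9474 = 31000 m
D_f = 1.18 × 31000 = 36580 m
     = 36.58 km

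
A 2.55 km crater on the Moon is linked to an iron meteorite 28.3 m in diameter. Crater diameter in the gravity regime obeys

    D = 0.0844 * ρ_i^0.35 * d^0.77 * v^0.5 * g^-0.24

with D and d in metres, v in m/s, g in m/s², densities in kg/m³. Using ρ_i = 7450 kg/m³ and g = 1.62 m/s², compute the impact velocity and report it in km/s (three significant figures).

v ≈ 13.0 km/s

Rearranging for v: v = [D / (0.0844 · 7450^0.35 · 28.3^0.77 · 1.62^-0.24)]^(1/0.5).
D = 2550 m.
7450^0.35 = 22.66
28.3^0.77 = 13.12
1.62^-0.24 = 0.8907
Denominator = 0.0844 × 22.66 × 13.12 × 0.8907 = 22.35
D / 22.35 = 2550 / 22.35 = 114.1
v = 114.1^(1/0.5) = 114.1^2 = 13019 m/s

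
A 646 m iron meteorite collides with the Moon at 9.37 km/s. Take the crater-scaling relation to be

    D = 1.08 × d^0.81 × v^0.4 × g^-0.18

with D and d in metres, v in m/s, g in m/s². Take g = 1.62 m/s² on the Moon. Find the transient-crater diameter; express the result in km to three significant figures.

D ≈ 7.26 km

In SI units: v = 9370 m/s.
d^0.81 = 646^0.81 = 188.9
v^0.4 = 9370^0.4 = 38.79
g^-0.18 = 1.62^-0.18 = 0.9168
D = 1.08 × 188.9 × 38.79 × 0.9168 = 7255 m
   = 7.255 km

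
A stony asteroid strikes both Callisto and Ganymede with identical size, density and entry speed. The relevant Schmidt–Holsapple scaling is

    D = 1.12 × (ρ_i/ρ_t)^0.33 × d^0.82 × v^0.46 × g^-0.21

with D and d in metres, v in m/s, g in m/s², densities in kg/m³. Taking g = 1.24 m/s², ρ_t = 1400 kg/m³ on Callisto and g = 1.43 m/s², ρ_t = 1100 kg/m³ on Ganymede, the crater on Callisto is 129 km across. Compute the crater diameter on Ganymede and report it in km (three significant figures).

D ≈ 136 km

The impactor-only factors (d, v, ρ_i) cancel in the ratio, leaving D_Ganymede/D_Callisto = (g_Ganymede/g_Callisto)^-0.21 · (ρ_t,Callisto/ρ_t,Ganymede)^0.33.
(1.43/1.24)^-0.21 = 1.153^-0.21 = 0.9705
(1400/1100)^0.33 = 1.273^0.33 = 1.083
Ratio = 0.9705 × 1.083 = 1.051
D_Ganymede = 1.051 × 129 km = 136 km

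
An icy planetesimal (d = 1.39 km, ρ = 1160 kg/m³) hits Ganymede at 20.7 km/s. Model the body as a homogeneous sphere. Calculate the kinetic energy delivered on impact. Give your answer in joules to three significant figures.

d = 1390 m; v = 20700 m/s.
Mass m = (π/6) ρ d³ = (π/6) × 1160 × (1390)³ = 1.631 × 10^12 kg
E = ½ m v² = 0.5 × 1.631 × 10^12 × (20700)² = 3.494 × 10^20 J

E ≈ 3.49 × 10^20 J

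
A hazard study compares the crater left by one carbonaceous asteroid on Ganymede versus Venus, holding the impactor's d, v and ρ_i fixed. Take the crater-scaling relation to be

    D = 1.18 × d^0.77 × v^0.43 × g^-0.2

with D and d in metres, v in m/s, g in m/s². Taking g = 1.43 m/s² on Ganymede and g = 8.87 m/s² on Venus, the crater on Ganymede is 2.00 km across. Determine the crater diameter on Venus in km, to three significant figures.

D ≈ 1.39 km

All impactor-dependent factors cancel in the ratio, leaving D_Venus/D_Ganymede = (g_Venus/g_Ganymede)^-0.2.
(8.87/1.43)^-0.2 = 6.203^-0.2 = 0.6942
D_Venus = 0.6942 × 2.00 km = 1.39 km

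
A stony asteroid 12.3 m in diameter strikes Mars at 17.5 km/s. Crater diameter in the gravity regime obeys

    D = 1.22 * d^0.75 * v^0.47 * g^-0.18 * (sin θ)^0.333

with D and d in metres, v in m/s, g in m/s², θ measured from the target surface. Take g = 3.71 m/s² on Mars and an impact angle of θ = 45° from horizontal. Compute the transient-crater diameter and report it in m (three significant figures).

D ≈ 556 m

In SI units: v = 17500 m/s.
d^0.75 = 12.3^0.75 = 6.568
v^0.47 = 17500^0.47 = 98.68
g^-0.18 = 3.71^-0.18 = 0.7898
(sin 45°)^0.333 = 0.7071^0.333 = 0.8910
D = 1.22 × 6.568 × 98.68 × 0.7898 × 0.8910 = 556.4 m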